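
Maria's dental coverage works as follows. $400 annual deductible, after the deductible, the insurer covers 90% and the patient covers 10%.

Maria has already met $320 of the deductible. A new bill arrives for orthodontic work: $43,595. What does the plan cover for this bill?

$39,163.50

Deductible still to meet: $400 − $320 = $80.
After the $80 deductible portion, $43,595 − $80 = $43,515 is subject to coinsurance.
Coinsurance: $43,515 × 10% = $4,351.50.
Patient responsibility: $80 + $4,351.50 = $4,431.50.
The plan picks up $43,595 − $4,431.50 = $39,163.50.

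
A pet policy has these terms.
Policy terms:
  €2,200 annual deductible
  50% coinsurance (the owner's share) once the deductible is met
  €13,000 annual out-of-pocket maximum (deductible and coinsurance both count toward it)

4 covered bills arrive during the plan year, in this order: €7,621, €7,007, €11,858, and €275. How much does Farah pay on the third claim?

Claim 1 — €7,621: €2,200 to deductible, leaving €5,421; owner's 50% is €2,710.50. Cost to owner: €4,910.50. OOP to date €4,910.50.
Claim 2 — €7,007: 50% coinsurance on €7,007 = €3,503.50. Owner pays €3,503.50; OOP now €8,414.
Claim 3 — €11,858: 50% coinsurance on €11,858 = €5,929. OOP would hit €14,343 > €13,000, so the cap limits the owner to €13,000 − €8,414 = €4,586.

€4,586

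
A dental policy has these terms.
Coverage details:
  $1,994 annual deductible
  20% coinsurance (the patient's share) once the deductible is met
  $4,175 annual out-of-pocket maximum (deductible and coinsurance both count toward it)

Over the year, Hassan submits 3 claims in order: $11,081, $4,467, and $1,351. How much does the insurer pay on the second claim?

#1 ($11,081): $1,994 finishes the deductible; $9,087 goes to coinsurance; 20% of $9,087 = $1,817.40. Patient owes $3,811.40 (running OOP $3,811.40). Plan pays $11,081 − $3,811.40 = $7,269.60.
#2 ($4,467): deductible already satisfied, so patient's share is 20% × $4,467 = $893.40. Adding that to $3,811.40 gives $4,704.80, past the $4,175 cap; patient pays only $4,175 − $3,811.40 = $363.60. Insurer: $4,467 − $363.60 = $4,103.40.

$4,103.40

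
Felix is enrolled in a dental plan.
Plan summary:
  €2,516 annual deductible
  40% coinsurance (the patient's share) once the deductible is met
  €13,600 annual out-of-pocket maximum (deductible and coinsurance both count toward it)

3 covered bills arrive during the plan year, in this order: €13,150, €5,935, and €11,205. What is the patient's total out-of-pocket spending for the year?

#1 (€13,150): deductible takes €2,516, €10,634 remains; coinsurance €10,634 × 40% = €4,253.60. Patient pays €6,769.60; OOP now €6,769.60.
#2 (€5,935): 40% coinsurance on €5,935 = €2,374. Patient owes €2,374 (running OOP €9,143.60).
#3 (€11,205): deductible already satisfied, so patient's share is 40% × €11,205 = €4,482. That would push OOP to €13,625.60, over the €13,600 cap, so patient pays €13,600 − €9,143.60 = €4,456.40.
Summing the patient's payments: €6,769.60 + €2,374 + €4,456.40 = €13,600.

€13,600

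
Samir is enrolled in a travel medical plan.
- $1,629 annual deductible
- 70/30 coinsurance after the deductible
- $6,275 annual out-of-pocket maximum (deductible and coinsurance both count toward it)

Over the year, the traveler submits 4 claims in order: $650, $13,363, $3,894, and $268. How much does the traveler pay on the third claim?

$930.80

Claim 1 — $650: fully absorbed by the deductible. Traveler pays $650; OOP now $650.
Claim 2 — $13,363: deductible takes $979, $12,384 remains; 30% of $12,384 = $3,715.20. Traveler pays $4,694.20; OOP now $5,344.20.
Claim 3 — $3,894: deductible already satisfied, so traveler's share is 30% × $3,894 = $1,168.20. OOP would hit $6,512.40 > $6,275, so the cap limits the traveler to $6,275 − $5,344.20 = $930.80.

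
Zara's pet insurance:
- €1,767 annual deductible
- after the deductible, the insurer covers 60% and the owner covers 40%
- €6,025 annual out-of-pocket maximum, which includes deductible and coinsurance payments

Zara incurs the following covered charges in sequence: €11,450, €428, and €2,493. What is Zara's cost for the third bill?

€213.60

#1 (€11,450): €1,767 finishes the deductible; €9,683 goes to coinsurance; coinsurance €9,683 × 40% = €3,873.20. Cost to owner: €5,640.20. OOP to date €5,640.20.
#2 (€428): 40% coinsurance on €428 = €171.20. Owner pays €171.20; OOP now €5,811.40.
#3 (€2,493): 40% coinsurance on €2,493 = €997.20. That would push OOP to €6,808.60, over the €6,025 cap, so owner pays €6,025 − €5,811.40 = €213.60.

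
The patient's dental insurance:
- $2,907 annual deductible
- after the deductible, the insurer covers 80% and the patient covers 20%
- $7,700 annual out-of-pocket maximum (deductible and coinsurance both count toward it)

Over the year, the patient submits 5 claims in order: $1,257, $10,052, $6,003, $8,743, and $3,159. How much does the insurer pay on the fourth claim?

Claim 1 ($1,257): all of it applies to the deductible. Cost to patient: $1,257. OOP to date $1,257. Insurer: $1,257 − $1,257 = $0.
Claim 2 ($10,052): $1,650 to deductible, leaving $8,402; patient's 20% is $1,680.40. Cost to patient: $3,330.40. OOP to date $4,587.40. Plan pays $10,052 − $3,330.40 = $6,721.60.
Claim 3 ($6,003): 20% coinsurance on $6,003 = $1,200.60. Cost to patient: $1,200.60. OOP to date $5,788. Plan pays $6,003 − $1,200.60 = $4,802.40.
Claim 4 ($8,743): deductible already satisfied, so patient's share is 20% × $8,743 = $1,748.60. Patient pays $1,748.60; OOP now $7,536.60. Plan pays $8,743 − $1,748.60 = $6,994.40.

$6,994.40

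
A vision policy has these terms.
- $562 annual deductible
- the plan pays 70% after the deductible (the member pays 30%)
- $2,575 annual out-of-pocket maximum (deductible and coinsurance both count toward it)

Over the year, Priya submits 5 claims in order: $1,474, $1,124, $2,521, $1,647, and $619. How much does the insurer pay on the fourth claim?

$1,152.90

Claim 1 ($1,474): $562 to deductible, leaving $912; member's 30% is $273.60. Member pays $835.60; OOP now $835.60. Plan pays $1,474 − $835.60 = $638.40.
Claim 2 ($1,124): 30% coinsurance on $1,124 = $337.20. Cost to member: $337.20. OOP to date $1,172.80. Insurer: $1,124 − $337.20 = $786.80.
Claim 3 ($2,521): 30% coinsurance on $2,521 = $756.30. Cost to member: $756.30. OOP to date $1,929.10. Insurer: $2,521 − $756.30 = $1,764.70.
Claim 4 ($1,647): 30% coinsurance on $1,647 = $494.10. Member pays $494.10; OOP now $2,423.20. Insurer: $1,647 − $494.10 = $1,152.90.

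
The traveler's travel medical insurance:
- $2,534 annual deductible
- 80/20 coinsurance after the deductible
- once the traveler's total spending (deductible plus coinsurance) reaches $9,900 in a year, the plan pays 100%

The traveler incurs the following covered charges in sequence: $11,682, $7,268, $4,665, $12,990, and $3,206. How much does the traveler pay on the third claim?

$933

Bill 1, $11,682: $2,534 finishes the deductible; $9,148 goes to coinsurance; 20% of $9,148 = $1,829.60. Traveler pays $4,363.60; OOP now $4,363.60.
Bill 2, $7,268: 20% coinsurance on $7,268 = $1,453.60. Traveler owes $1,453.60 (running OOP $5,817.20).
Bill 3, $4,665: deductible already satisfied, so traveler's share is 20% × $4,665 = $933. Cost to traveler: $933. OOP to date $6,750.20.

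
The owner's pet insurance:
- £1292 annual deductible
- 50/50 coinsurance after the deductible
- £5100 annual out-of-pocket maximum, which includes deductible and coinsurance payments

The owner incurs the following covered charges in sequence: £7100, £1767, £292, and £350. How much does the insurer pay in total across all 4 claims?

£4409

#1 (£7100): £1292 finishes the deductible; £5808 goes to coinsurance; 50% of £5808 = £2904. Cost to owner: £4196. OOP to date £4196. Plan pays £7100 − £4196 = £2904.
#2 (£1767): deductible already satisfied, so owner's share is 50% × £1767 = £883.50. Cost to owner: £883.50. OOP to date £5079.50. Plan pays £1767 − £883.50 = £883.50.
#3 (£292): 50% coinsurance on £292 = £146. That would push OOP to £5225.50, over the £5100 cap, so owner pays £5100 − £5079.50 = £20.50. Insurer: £292 − £20.50 = £271.50.
#4 (£350): 50% coinsurance on £350 = £175. Adding that to £5100 gives £5275, past the £5100 cap; owner pays only £5100 − £5100 = £0. Insurer: £350 − £0 = £350.
Insurer total: £2904 + £883.50 + £271.50 + £350 = £4409.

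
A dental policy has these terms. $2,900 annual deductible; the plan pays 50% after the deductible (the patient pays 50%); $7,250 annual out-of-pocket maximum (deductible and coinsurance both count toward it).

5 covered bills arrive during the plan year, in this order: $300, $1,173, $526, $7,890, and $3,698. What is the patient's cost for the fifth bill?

$855.50

Claim 1 — $300: all of it applies to the deductible. Patient owes $300 (running OOP $300).
Claim 2 — $1,173: fully absorbed by the deductible. Cost to patient: $1,173. OOP to date $1,473.
Claim 3 — $526: entire amount goes to the deductible. Patient owes $526 (running OOP $1,999).
Claim 4 — $7,890: deductible takes $901, $6,989 remains; 50% of $6,989 = $3,494.50. Patient pays $4,395.50; OOP now $6,394.50.
Claim 5 — $3,698: deductible already satisfied, so patient's share is 50% × $3,698 = $1,849. Adding that to $6,394.50 gives $8,243.50, past the $7,250 cap; patient pays only $7,250 − $6,394.50 = $855.50.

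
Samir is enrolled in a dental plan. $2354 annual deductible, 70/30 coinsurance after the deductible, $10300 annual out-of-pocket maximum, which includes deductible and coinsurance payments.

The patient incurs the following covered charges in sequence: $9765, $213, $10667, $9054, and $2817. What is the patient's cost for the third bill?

$3200.10

Claim 1 ($9765): deductible takes $2354, $7411 remains; 30% of $7411 = $2223.30. Patient owes $4577.30 (running OOP $4577.30).
Claim 2 ($213): deductible already satisfied, so patient's share is 30% × $213 = $63.90. Cost to patient: $63.90. OOP to date $4641.20.
Claim 3 ($10667): deductible already satisfied, so patient's share is 30% × $10667 = $3200.10. Cost to patient: $3200.10. OOP to date $7841.30.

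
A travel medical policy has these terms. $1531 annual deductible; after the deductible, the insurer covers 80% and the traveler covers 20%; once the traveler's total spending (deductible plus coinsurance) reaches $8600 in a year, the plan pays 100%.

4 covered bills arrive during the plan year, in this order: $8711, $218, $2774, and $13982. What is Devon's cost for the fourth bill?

$2796.40

#1 ($8711): $1531 to deductible, leaving $7180; 20% of $7180 = $1436. Cost to traveler: $2967. OOP to date $2967.
#2 ($218): deductible already satisfied, so traveler's share is 20% × $218 = $43.60. Traveler pays $43.60; OOP now $3010.60.
#3 ($2774): deductible already satisfied, so traveler's share is 20% × $2774 = $554.80. Traveler pays $554.80; OOP now $3565.40.
#4 ($13982): deductible already satisfied, so traveler's share is 20% × $13982 = $2796.40. Cost to traveler: $2796.40. OOP to date $6361.80.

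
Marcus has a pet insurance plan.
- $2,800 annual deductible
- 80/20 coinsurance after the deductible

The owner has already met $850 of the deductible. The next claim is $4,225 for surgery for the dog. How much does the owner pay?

$2,405

Deductible still to meet: $2,800 − $850 = $1,950.
After the $1,950 deductible portion, $4,225 − $1,950 = $2,275 is subject to coinsurance.
Owner's 20% share of $2,275 is $455.
That puts the owner's cost at $1,950 + $455 = $2,405.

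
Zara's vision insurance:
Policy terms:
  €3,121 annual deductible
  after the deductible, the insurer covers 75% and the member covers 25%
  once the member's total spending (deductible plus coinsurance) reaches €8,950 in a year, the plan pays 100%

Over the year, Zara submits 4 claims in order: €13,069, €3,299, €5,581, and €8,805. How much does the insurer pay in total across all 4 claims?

Claim 1 — €13,069: deductible takes €3,121, €9,948 remains; 25% of €9,948 = €2,487. Member pays €5,608; OOP now €5,608. Insurer: €13,069 − €5,608 = €7,461.
Claim 2 — €3,299: 25% coinsurance on €3,299 = €824.75. Member pays €824.75; OOP now €6,432.75. Insurer: €3,299 − €824.75 = €2,474.25.
Claim 3 — €5,581: deductible already satisfied, so member's share is 25% × €5,581 = €1,395.25. Member pays €1,395.25; OOP now €7,828. Plan pays €5,581 − €1,395.25 = €4,185.75.
Claim 4 — €8,805: deductible already satisfied, so member's share is 25% × €8,805 = €2,201.25. Adding that to €7,828 gives €10,029.25, past the €8,950 cap; member pays only €8,950 − €7,828 = €1,122. Plan pays €8,805 − €1,122 = €7,683.
Insurer total = bills − member's total = €30,754 − €8,950 = €21,804.

€21,804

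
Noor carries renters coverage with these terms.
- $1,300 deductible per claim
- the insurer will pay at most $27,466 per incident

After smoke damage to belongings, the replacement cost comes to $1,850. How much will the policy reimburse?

After the deductible, $1,850 − $1,300 = $550 remains.
That's under the $27,466 cap, so the insurer reimburses the full $550.

$550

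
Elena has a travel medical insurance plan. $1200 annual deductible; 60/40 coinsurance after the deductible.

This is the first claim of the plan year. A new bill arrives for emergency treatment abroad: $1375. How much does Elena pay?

The full $1200 deductible is still open; $1200 of this bill applies to it.
That leaves $1375 − $1200 = $175 for coinsurance.
Traveler's 40% share of $175 is $70.
That puts the traveler's cost at $1200 + $70 = $1270.

$1270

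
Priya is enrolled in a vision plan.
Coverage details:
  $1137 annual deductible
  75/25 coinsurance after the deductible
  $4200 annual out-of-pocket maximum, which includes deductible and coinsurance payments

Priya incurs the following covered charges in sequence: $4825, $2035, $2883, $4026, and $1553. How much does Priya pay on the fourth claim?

Claim 1 — $4825: $1137 to deductible, leaving $3688; coinsurance $3688 × 25% = $922. Member owes $2059 (running OOP $2059).
Claim 2 — $2035: deductible already satisfied, so member's share is 25% × $2035 = $508.75. Member owes $508.75 (running OOP $2567.75).
Claim 3 — $2883: 25% coinsurance on $2883 = $720.75. Cost to member: $720.75. OOP to date $3288.50.
Claim 4 — $4026: deductible met; 25% of $4026 = $1006.50. OOP would hit $4295 > $4200, so the cap limits the member to $4200 − $3288.50 = $911.50.

$911.50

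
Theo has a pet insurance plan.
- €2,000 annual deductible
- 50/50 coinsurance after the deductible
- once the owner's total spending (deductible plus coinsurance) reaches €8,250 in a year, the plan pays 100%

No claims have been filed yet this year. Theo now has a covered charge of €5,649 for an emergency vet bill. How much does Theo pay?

Nothing has been paid toward the €2,000 deductible, so the first €2,000 of this charge is applied there.
The remaining €3,649 (= €5,649 − €2,000) moves to coinsurance.
Coinsurance: €3,649 × 50% = €1,824.50.
So the owner owes €2,000 + €1,824.50 = €3,824.50 before any cap.
Cumulative spending €0 + €3,824.50 = €3,824.50 stays under the €8,250 maximum.

€3,824.50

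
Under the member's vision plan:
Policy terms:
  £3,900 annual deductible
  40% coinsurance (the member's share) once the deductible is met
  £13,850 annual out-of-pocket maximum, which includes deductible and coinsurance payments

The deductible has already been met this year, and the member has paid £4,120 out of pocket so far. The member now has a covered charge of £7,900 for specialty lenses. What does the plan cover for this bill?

£4,740

The deductible is already satisfied, so the full bill goes to coinsurance.
Coinsurance: £7,900 × 40% = £3,160.
Year-to-date out-of-pocket becomes £4,120 + £3,160 = £7,280, still under the £13,850 maximum, so no cap applies.
Insurer pays the balance: £7,900 − £3,160 = £4,740.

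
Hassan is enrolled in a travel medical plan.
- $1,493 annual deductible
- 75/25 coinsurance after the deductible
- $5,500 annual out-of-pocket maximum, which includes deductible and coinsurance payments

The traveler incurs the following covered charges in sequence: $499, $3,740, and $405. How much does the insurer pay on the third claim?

#1 ($499): all of it applies to the deductible. Cost to traveler: $499. OOP to date $499. Insurer: $499 − $499 = $0.
#2 ($3,740): $994 to deductible, leaving $2,746; traveler's 25% is $686.50. Traveler pays $1,680.50; OOP now $2,179.50. Insurer: $3,740 − $1,680.50 = $2,059.50.
#3 ($405): 25% coinsurance on $405 = $101.25. Traveler owes $101.25 (running OOP $2,280.75). Plan pays $405 − $101.25 = $303.75.

$303.75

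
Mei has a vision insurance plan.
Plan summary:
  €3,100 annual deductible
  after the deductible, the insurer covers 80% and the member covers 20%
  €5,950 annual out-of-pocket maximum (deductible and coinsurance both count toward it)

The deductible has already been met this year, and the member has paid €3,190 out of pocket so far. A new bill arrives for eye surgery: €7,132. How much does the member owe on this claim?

€1,426.40

The deductible is already satisfied, so the full bill goes to coinsurance.
Coinsurance: €7,132 × 20% = €1,426.40.
Cumulative spending €3,190 + €1,426.40 = €4,616.40 stays under the €5,950 maximum.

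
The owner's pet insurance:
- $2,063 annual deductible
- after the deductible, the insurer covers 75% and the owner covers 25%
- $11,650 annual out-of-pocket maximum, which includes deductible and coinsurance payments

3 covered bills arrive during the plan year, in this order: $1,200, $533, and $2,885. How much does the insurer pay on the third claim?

Bill 1, $1,200: entire amount goes to the deductible. Owner owes $1,200 (running OOP $1,200). Plan pays $1,200 − $1,200 = $0.
Bill 2, $533: all of it applies to the deductible. Cost to owner: $533. OOP to date $1,733. Plan pays $533 − $533 = $0.
Bill 3, $2,885: $330 to deductible, leaving $2,555; 25% of $2,555 = $638.75. Owner pays $968.75; OOP now $2,701.75. Insurer: $2,885 − $968.75 = $1,916.25.

$1,916.25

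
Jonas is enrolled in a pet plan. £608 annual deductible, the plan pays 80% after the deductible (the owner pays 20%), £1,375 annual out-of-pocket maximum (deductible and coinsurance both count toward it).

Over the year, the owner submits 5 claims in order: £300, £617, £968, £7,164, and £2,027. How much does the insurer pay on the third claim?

#1 (£300): fully absorbed by the deductible. Owner pays £300; OOP now £300. Insurer: £300 − £300 = £0.
#2 (£617): £308 to deductible, leaving £309; 20% of £309 = £61.80. Owner owes £369.80 (running OOP £669.80). Plan pays £617 − £369.80 = £247.20.
#3 (£968): deductible already satisfied, so owner's share is 20% × £968 = £193.60. Owner pays £193.60; OOP now £863.40. Plan pays £968 − £193.60 = £774.40.

£774.40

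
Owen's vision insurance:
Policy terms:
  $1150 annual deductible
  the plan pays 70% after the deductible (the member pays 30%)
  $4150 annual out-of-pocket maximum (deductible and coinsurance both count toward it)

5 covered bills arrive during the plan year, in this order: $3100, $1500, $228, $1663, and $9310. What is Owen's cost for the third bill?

#1 ($3100): $1150 to deductible, leaving $1950; coinsurance $1950 × 30% = $585. Member pays $1735; OOP now $1735.
#2 ($1500): deductible met; 30% of $1500 = $450. Member pays $450; OOP now $2185.
#3 ($228): deductible met; 30% of $228 = $68.40. Member pays $68.40; OOP now $2253.40.

$68.40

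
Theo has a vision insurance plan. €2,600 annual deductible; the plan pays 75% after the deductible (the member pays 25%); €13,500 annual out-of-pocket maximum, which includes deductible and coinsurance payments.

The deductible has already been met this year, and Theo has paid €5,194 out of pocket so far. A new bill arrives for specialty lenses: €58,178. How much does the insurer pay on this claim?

With the deductible met, the entire €58,178 is subject to coinsurance.
Member's 25% share of €58,178 is €14,544.50.
That would bring total out-of-pocket to €19,738.50, past the €13,500 cap. The member is capped at €13,500 − €5,194 = €8,306 on this claim.
The insurer covers the remainder: €58,178 − €8,306 = €49,872.

€49,872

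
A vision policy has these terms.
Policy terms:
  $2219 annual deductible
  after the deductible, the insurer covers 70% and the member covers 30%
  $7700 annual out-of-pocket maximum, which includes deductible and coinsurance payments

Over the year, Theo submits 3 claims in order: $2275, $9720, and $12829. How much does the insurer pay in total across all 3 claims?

$17124

Claim 1 ($2275): $2219 to deductible, leaving $56; 30% of $56 = $16.80. Member pays $2235.80; OOP now $2235.80. Insurer: $2275 − $2235.80 = $39.20.
Claim 2 ($9720): deductible already satisfied, so member's share is 30% × $9720 = $2916. Member pays $2916; OOP now $5151.80. Plan pays $9720 − $2916 = $6804.
Claim 3 ($12829): deductible already satisfied, so member's share is 30% × $12829 = $3848.70. OOP would hit $9000.50 > $7700, so the cap limits the member to $7700 − $5151.80 = $2548.20. Insurer: $12829 − $2548.20 = $10280.80.
Insurer total: $39.20 + $6804 + $10280.80 = $17124.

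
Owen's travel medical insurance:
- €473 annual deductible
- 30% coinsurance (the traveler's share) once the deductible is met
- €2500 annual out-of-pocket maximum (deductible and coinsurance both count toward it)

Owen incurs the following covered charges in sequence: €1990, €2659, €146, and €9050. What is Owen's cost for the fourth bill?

Claim 1 — €1990: deductible takes €473, €1517 remains; coinsurance €1517 × 30% = €455.10. Cost to traveler: €928.10. OOP to date €928.10.
Claim 2 — €2659: deductible already satisfied, so traveler's share is 30% × €2659 = €797.70. Traveler pays €797.70; OOP now €1725.80.
Claim 3 — €146: 30% coinsurance on €146 = €43.80. Cost to traveler: €43.80. OOP to date €1769.60.
Claim 4 — €9050: deductible already satisfied, so traveler's share is 30% × €9050 = €2715. Adding that to €1769.60 gives €4484.60, past the €2500 cap; traveler pays only €2500 − €1769.60 = €730.40.

€730.40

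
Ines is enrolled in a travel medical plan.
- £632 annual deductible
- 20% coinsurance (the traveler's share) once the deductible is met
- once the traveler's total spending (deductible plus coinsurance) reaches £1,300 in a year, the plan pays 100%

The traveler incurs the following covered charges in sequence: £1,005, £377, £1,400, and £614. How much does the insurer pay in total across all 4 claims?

Claim 1 — £1,005: deductible takes £632, £373 remains; coinsurance £373 × 20% = £74.60. Traveler owes £706.60 (running OOP £706.60). Plan pays £1,005 − £706.60 = £298.40.
Claim 2 — £377: 20% coinsurance on £377 = £75.40. Cost to traveler: £75.40. OOP to date £782. Plan pays £377 − £75.40 = £301.60.
Claim 3 — £1,400: 20% coinsurance on £1,400 = £280. Cost to traveler: £280. OOP to date £1,062. Plan pays £1,400 − £280 = £1,120.
Claim 4 — £614: deductible already satisfied, so traveler's share is 20% × £614 = £122.80. Cost to traveler: £122.80. OOP to date £1,184.80. Plan pays £614 − £122.80 = £491.20.
Insurer total = bills − traveler's total = £3,396 − £1,184.80 = £2,211.20.

£2,211.20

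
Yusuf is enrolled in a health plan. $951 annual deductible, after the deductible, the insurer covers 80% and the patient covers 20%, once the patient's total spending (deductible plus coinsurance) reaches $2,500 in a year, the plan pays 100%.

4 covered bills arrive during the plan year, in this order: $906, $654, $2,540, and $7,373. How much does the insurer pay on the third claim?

$2,032

Bill 1, $906: fully absorbed by the deductible. Patient pays $906; OOP now $906. Insurer: $906 − $906 = $0.
Bill 2, $654: $45 to deductible, leaving $609; patient's 20% is $121.80. Patient owes $166.80 (running OOP $1,072.80). Plan pays $654 − $166.80 = $487.20.
Bill 3, $2,540: deductible already satisfied, so patient's share is 20% × $2,540 = $508. Patient owes $508 (running OOP $1,580.80). Insurer: $2,540 − $508 = $2,032.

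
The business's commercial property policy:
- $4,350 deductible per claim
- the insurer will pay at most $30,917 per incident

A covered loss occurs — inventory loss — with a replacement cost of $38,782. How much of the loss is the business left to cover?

After the deductible, $38,782 − $4,350 = $34,432 remains.
The $30,917 per-incident cap binds; insurer pays $30,917.
Out of pocket: $38,782 − $30,917 = $7,865.

$7,865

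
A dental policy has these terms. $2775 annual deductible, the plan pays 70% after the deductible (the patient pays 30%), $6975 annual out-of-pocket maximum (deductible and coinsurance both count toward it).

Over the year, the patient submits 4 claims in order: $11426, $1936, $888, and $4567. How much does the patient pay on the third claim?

Bill 1, $11426: $2775 to deductible, leaving $8651; coinsurance $8651 × 30% = $2595.30. Cost to patient: $5370.30. OOP to date $5370.30.
Bill 2, $1936: 30% coinsurance on $1936 = $580.80. Patient owes $580.80 (running OOP $5951.10).
Bill 3, $888: deductible already satisfied, so patient's share is 30% × $888 = $266.40. Cost to patient: $266.40. OOP to date $6217.50.

$266.40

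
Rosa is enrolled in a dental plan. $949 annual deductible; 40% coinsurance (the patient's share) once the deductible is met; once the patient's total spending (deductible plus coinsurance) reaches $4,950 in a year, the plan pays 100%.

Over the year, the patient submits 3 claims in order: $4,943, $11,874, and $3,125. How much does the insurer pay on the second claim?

$9,470.60

Claim 1 ($4,943): $949 finishes the deductible; $3,994 goes to coinsurance; patient's 40% is $1,597.60. Patient owes $2,546.60 (running OOP $2,546.60). Plan pays $4,943 − $2,546.60 = $2,396.40.
Claim 2 ($11,874): deductible met; 40% of $11,874 = $4,749.60. Adding that to $2,546.60 gives $7,296.20, past the $4,950 cap; patient pays only $4,950 − $2,546.60 = $2,403.40. Insurer: $11,874 − $2,403.40 = $9,470.60.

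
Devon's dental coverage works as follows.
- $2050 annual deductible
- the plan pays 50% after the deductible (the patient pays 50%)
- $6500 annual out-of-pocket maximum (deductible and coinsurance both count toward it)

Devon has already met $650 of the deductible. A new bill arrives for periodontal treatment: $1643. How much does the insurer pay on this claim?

$121.50

Deductible still to meet: $2050 − $650 = $1400.
After the $1400 deductible portion, $1643 − $1400 = $243 is subject to coinsurance.
Coinsurance: $243 × 50% = $121.50.
So the patient owes $1400 + $121.50 = $1521.50 before any cap.
Cumulative spending $650 + $1521.50 = $2171.50 stays under the $6500 maximum.
The insurer covers the remainder: $1643 − $1521.50 = $121.50.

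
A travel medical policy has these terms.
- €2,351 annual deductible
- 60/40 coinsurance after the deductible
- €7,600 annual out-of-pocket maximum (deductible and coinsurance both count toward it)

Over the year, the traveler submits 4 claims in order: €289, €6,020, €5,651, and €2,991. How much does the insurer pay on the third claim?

€3,390.60

Bill 1, €289: fully absorbed by the deductible. Traveler owes €289 (running OOP €289). Insurer: €289 − €289 = €0.
Bill 2, €6,020: €2,062 to deductible, leaving €3,958; traveler's 40% is €1,583.20. Traveler pays €3,645.20; OOP now €3,934.20. Plan pays €6,020 − €3,645.20 = €2,374.80.
Bill 3, €5,651: 40% coinsurance on €5,651 = €2,260.40. Traveler owes €2,260.40 (running OOP €6,194.60). Insurer: €5,651 − €2,260.40 = €3,390.60.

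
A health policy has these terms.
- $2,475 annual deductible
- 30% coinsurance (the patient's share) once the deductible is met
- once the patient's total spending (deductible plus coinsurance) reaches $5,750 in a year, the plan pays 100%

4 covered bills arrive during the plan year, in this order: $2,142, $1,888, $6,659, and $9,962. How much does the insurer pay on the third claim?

$4,661.30

Claim 1 — $2,142: all of it applies to the deductible. Patient pays $2,142; OOP now $2,142. Insurer: $2,142 − $2,142 = $0.
Claim 2 — $1,888: deductible takes $333, $1,555 remains; 30% of $1,555 = $466.50. Cost to patient: $799.50. OOP to date $2,941.50. Plan pays $1,888 − $799.50 = $1,088.50.
Claim 3 — $6,659: 30% coinsurance on $6,659 = $1,997.70. Patient owes $1,997.70 (running OOP $4,939.20). Insurer: $6,659 − $1,997.70 = $4,661.30.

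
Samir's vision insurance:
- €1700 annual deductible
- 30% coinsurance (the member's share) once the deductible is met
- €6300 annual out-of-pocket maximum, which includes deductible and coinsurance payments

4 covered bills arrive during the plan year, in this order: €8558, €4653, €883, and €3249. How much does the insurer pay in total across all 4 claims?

€11043

Claim 1 (€8558): €1700 finishes the deductible; €6858 goes to coinsurance; member's 30% is €2057.40. Member pays €3757.40; OOP now €3757.40. Insurer: €8558 − €3757.40 = €4800.60.
Claim 2 (€4653): deductible already satisfied, so member's share is 30% × €4653 = €1395.90. Member pays €1395.90; OOP now €5153.30. Insurer: €4653 − €1395.90 = €3257.10.
Claim 3 (€883): deductible met; 30% of €883 = €264.90. Cost to member: €264.90. OOP to date €5418.20. Insurer: €883 − €264.90 = €618.10.
Claim 4 (€3249): deductible already satisfied, so member's share is 30% × €3249 = €974.70. Adding that to €5418.20 gives €6392.90, past the €6300 cap; member pays only €6300 − €5418.20 = €881.80. Insurer: €3249 − €881.80 = €2367.20.
Insurer total: €4800.60 + €3257.10 + €618.10 + €2367.20 = €11043.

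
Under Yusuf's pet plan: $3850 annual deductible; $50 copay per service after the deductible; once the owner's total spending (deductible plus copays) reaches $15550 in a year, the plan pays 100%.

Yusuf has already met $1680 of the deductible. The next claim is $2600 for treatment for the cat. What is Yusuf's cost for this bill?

$2220

$1680 of the $3850 deductible is already met, leaving $2170.
After the $2170 deductible portion, $2600 − $2170 = $430 is subject to the copay.
Copay on this service: $50.
That puts the owner's cost at $2170 + $50 = $2220 before any cap.
Total out-of-pocket so far would be $1680 + $2220 = $3900, below the $15550 cap — no reduction.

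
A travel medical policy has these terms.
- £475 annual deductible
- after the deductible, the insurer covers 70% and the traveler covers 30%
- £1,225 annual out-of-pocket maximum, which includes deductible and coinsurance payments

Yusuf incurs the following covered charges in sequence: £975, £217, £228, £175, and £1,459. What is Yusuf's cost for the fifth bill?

Bill 1, £975: £475 to deductible, leaving £500; traveler's 30% is £150. Traveler pays £625; OOP now £625.
Bill 2, £217: deductible met; 30% of £217 = £65.10. Traveler pays £65.10; OOP now £690.10.
Bill 3, £228: deductible already satisfied, so traveler's share is 30% × £228 = £68.40. Traveler pays £68.40; OOP now £758.50.
Bill 4, £175: deductible already satisfied, so traveler's share is 30% × £175 = £52.50. Cost to traveler: £52.50. OOP to date £811.
Bill 5, £1,459: deductible already satisfied, so traveler's share is 30% × £1,459 = £437.70. Adding that to £811 gives £1,248.70, past the £1,225 cap; traveler pays only £1,225 − £811 = £414.

£414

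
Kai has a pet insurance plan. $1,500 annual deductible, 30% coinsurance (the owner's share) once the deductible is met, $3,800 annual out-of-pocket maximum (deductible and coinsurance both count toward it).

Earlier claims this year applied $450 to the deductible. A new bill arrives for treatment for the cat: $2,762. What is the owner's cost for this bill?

$1,563.60

Deductible still to meet: $1,500 − $450 = $1,050.
The remaining $1,712 (= $2,762 − $1,050) moves to coinsurance.
30% of $1,712 = $513.60 falls to the owner.
So the owner owes $1,050 + $513.60 = $1,563.60 before any cap.
Year-to-date out-of-pocket becomes $450 + $1,563.60 = $2,013.60, still under the $3,800 maximum, so no cap applies.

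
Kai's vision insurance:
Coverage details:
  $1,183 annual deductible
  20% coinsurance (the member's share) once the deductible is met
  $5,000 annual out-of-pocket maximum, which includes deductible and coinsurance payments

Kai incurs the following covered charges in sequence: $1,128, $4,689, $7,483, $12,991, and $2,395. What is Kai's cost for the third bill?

#1 ($1,128): entire amount goes to the deductible. Member pays $1,128; OOP now $1,128.
#2 ($4,689): $55 finishes the deductible; $4,634 goes to coinsurance; member's 20% is $926.80. Member owes $981.80 (running OOP $2,109.80).
#3 ($7,483): deductible already satisfied, so member's share is 20% × $7,483 = $1,496.60. Member pays $1,496.60; OOP now $3,606.40.

$1,496.60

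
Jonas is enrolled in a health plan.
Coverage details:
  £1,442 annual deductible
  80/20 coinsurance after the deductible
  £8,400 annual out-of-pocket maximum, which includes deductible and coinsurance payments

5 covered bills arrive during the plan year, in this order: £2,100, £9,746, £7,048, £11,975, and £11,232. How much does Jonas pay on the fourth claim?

#1 (£2,100): deductible takes £1,442, £658 remains; 20% of £658 = £131.60. Cost to patient: £1,573.60. OOP to date £1,573.60.
#2 (£9,746): deductible already satisfied, so patient's share is 20% × £9,746 = £1,949.20. Patient pays £1,949.20; OOP now £3,522.80.
#3 (£7,048): deductible met; 20% of £7,048 = £1,409.60. Patient pays £1,409.60; OOP now £4,932.40.
#4 (£11,975): deductible already satisfied, so patient's share is 20% × £11,975 = £2,395. Patient owes £2,395 (running OOP £7,327.40).

£2,395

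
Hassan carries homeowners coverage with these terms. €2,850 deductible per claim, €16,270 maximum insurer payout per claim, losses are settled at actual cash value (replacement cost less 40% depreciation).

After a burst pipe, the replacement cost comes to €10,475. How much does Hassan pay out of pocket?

Actual cash value after 40% depreciation: €10,475 × 60% = €6,285.
Subtract the deductible: €6,285 − €2,850 = €3,435.
That's under the €16,270 cap, so the insurer reimburses the full €3,435.
Out of pocket: €10,475 − €3,435 = €7,040.

€7,040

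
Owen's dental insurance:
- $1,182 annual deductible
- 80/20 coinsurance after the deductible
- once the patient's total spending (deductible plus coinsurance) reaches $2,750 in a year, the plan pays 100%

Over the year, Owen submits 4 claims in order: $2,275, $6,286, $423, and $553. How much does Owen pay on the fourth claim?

$7.60

#1 ($2,275): deductible takes $1,182, $1,093 remains; coinsurance $1,093 × 20% = $218.60. Cost to patient: $1,400.60. OOP to date $1,400.60.
#2 ($6,286): deductible already satisfied, so patient's share is 20% × $6,286 = $1,257.20. Cost to patient: $1,257.20. OOP to date $2,657.80.
#3 ($423): deductible already satisfied, so patient's share is 20% × $423 = $84.60. Cost to patient: $84.60. OOP to date $2,742.40.
#4 ($553): 20% coinsurance on $553 = $110.60. That would push OOP to $2,853, over the $2,750 cap, so patient pays $2,750 − $2,742.40 = $7.60.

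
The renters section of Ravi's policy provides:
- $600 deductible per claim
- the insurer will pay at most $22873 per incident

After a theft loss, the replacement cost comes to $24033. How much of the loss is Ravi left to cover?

Less the $600 deductible: $24033 − $600 = $23433.
The $22873 per-incident cap binds; insurer pays $22873.
The tenant bears the rest of the original loss: $24033 − $22873 = $1160.

$1160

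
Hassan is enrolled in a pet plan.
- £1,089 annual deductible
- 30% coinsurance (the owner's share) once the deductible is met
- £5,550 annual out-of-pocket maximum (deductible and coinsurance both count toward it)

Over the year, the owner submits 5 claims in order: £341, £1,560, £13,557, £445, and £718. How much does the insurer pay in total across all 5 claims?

#1 (£341): fully absorbed by the deductible. Owner owes £341 (running OOP £341). Plan pays £341 − £341 = £0.
#2 (£1,560): deductible takes £748, £812 remains; owner's 30% is £243.60. Owner pays £991.60; OOP now £1,332.60. Plan pays £1,560 − £991.60 = £568.40.
#3 (£13,557): deductible met; 30% of £13,557 = £4,067.10. Cost to owner: £4,067.10. OOP to date £5,399.70. Plan pays £13,557 − £4,067.10 = £9,489.90.
#4 (£445): 30% coinsurance on £445 = £133.50. Owner owes £133.50 (running OOP £5,533.20). Plan pays £445 − £133.50 = £311.50.
#5 (£718): deductible already satisfied, so owner's share is 30% × £718 = £215.40. Adding that to £5,533.20 gives £5,748.60, past the £5,550 cap; owner pays only £5,550 − £5,533.20 = £16.80. Plan pays £718 − £16.80 = £701.20.
Insurer total = bills − owner's total = £16,621 − £5,550 = £11,071.

£11,071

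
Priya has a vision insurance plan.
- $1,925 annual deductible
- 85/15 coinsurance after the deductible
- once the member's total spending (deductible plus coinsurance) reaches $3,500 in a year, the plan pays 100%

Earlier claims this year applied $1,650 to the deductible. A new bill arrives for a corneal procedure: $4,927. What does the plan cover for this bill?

Deductible still to meet: $1,925 − $1,650 = $275.
After the $275 deductible portion, $4,927 − $275 = $4,652 is subject to coinsurance.
15% of $4,652 = $697.80 falls to the member.
So the member owes $275 + $697.80 = $972.80 before any cap.
Total out-of-pocket so far would be $1,650 + $972.80 = $2,622.80, below the $3,500 cap — no reduction.
The insurer covers the remainder: $4,927 − $972.80 = $3,954.20.

$3,954.20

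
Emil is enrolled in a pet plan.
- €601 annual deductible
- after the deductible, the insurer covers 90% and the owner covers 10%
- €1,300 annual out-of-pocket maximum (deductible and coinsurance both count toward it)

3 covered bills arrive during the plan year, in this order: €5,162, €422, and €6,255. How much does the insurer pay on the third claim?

Claim 1 — €5,162: €601 to deductible, leaving €4,561; 10% of €4,561 = €456.10. Owner pays €1,057.10; OOP now €1,057.10. Insurer: €5,162 − €1,057.10 = €4,104.90.
Claim 2 — €422: 10% coinsurance on €422 = €42.20. Owner owes €42.20 (running OOP €1,099.30). Insurer: €422 − €42.20 = €379.80.
Claim 3 — €6,255: 10% coinsurance on €6,255 = €625.50. That would push OOP to €1,724.80, over the €1,300 cap, so owner pays €1,300 − €1,099.30 = €200.70. Plan pays €6,255 − €200.70 = €6,054.30.

€6,054.30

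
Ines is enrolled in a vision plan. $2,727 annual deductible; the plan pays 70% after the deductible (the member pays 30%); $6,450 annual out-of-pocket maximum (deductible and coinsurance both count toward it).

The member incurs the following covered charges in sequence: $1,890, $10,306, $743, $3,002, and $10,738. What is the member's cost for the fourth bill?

Claim 1 ($1,890): all of it applies to the deductible. Member pays $1,890; OOP now $1,890.
Claim 2 ($10,306): $837 finishes the deductible; $9,469 goes to coinsurance; coinsurance $9,469 × 30% = $2,840.70. Member owes $3,677.70 (running OOP $5,567.70).
Claim 3 ($743): deductible met; 30% of $743 = $222.90. Member owes $222.90 (running OOP $5,790.60).
Claim 4 ($3,002): deductible met; 30% of $3,002 = $900.60. That would push OOP to $6,691.20, over the $6,450 cap, so member pays $6,450 − $5,790.60 = $659.40.

$659.40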